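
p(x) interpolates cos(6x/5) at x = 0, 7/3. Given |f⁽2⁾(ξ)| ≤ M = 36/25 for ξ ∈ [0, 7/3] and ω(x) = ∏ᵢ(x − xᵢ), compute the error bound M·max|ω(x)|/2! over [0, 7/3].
49/50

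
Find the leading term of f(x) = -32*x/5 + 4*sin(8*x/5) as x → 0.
-1024*x**3/375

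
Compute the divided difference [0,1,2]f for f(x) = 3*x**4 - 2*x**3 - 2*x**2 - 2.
13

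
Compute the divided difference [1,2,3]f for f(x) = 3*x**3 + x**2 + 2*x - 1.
19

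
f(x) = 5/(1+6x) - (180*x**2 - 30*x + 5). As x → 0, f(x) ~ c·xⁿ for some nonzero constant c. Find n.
3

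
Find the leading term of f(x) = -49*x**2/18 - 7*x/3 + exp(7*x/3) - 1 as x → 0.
343*x**3/162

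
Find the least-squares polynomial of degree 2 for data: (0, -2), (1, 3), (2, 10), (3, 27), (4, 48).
-8/5 + (2/5)x + (3)x²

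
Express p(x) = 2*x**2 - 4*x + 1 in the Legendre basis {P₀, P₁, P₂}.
(5/3)P₀ + (-4)P₁ + (4/3)P₂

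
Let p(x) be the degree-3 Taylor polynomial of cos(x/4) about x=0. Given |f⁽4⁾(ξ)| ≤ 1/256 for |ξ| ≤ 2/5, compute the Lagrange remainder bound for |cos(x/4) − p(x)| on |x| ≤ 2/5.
1/240000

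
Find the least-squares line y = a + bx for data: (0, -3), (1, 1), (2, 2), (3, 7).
a = -29/10, b = 31/10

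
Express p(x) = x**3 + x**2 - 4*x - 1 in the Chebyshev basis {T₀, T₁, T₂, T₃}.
(-1/2)T₀ + (-13/4)T₁ + (1/2)T₂ + (1/4)T₃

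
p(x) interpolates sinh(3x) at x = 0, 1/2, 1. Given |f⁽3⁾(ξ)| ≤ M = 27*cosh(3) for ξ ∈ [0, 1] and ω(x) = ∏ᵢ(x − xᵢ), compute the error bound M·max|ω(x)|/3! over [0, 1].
sqrt(3)*cosh(3)/8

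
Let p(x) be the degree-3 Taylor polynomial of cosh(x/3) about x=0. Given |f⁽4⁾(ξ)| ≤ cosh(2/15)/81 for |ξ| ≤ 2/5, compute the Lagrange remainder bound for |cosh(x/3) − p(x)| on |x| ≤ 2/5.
2*cosh(2/15)/151875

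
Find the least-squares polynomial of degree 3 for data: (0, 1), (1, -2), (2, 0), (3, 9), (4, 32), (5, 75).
5/6 + (-533/252)x + (-89/84)x² + (8/9)x³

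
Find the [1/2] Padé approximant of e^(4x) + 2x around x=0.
(14*x/3 + 1)/(1 - 4*x/3)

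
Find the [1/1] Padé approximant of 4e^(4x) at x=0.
(8*x + 4)/(1 - 2*x)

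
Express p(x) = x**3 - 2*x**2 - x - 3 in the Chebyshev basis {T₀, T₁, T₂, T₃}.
(-4)T₀ + (-1/4)T₁ - T₂ + (1/4)T₃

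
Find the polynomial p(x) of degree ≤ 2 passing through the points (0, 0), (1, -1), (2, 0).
x**2 - 2*x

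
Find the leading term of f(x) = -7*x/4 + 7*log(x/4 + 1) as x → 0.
-7*x**2/32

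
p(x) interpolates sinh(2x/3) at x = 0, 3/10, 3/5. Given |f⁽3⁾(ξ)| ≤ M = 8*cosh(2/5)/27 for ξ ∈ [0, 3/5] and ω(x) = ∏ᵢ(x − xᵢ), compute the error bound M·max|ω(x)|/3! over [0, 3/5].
sqrt(3)*cosh(2/5)/3375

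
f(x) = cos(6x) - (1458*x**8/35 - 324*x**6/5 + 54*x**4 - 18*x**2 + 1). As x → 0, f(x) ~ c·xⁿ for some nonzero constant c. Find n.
10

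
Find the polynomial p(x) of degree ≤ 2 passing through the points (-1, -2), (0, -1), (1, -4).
-2*x**2 - x - 1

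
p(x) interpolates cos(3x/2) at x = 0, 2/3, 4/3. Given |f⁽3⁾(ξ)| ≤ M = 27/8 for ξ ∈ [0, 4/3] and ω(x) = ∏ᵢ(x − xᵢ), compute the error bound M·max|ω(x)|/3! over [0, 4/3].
sqrt(3)/27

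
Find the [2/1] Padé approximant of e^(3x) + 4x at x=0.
(-5*x**2/2 + 6*x + 1)/(1 - x)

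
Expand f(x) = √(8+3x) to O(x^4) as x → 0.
2*sqrt(2) + 3*sqrt(2)*x/8 - 9*sqrt(2)*x**2/256 + 27*sqrt(2)*x**3/4096 + O(x**4)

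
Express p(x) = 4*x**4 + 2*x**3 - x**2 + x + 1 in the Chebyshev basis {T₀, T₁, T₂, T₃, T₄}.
(2)T₀ + (5/2)T₁ + (3/2)T₂ + (1/2)T₃ + (1/2)T₄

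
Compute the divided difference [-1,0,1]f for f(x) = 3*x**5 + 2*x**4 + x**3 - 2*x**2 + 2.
0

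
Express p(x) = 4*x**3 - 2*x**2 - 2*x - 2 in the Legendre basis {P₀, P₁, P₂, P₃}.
(-8/3)P₀ + (2/5)P₁ + (-4/3)P₂ + (8/5)P₃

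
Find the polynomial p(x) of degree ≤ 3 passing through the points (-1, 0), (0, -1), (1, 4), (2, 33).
3*x**3 + 3*x**2 - x - 1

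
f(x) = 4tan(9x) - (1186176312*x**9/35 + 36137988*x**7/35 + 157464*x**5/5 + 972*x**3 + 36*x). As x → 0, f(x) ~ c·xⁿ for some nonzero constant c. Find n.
11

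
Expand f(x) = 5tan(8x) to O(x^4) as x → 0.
40*x + 2560*x**3/3 + O(x**4)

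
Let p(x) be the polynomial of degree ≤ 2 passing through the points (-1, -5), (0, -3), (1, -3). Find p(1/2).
-11/4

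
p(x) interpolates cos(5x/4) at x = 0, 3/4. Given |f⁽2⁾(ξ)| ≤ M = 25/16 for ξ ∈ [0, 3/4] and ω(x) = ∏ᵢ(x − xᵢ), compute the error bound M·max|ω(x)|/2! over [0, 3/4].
225/2048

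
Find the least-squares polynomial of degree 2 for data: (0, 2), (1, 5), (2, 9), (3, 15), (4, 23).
74/35 + (62/35)x + (6/7)x²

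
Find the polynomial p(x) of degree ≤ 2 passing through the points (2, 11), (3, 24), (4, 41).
2*x**2 + 3*x - 3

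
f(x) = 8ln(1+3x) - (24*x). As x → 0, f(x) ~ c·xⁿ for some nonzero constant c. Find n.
2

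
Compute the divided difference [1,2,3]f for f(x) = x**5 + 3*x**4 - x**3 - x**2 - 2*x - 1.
158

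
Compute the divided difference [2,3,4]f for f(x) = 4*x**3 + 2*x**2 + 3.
38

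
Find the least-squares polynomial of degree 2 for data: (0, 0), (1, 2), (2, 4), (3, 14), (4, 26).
2/5 + (-8/5)x + (2)x²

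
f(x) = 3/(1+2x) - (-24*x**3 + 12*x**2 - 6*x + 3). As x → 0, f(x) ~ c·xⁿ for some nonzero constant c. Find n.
4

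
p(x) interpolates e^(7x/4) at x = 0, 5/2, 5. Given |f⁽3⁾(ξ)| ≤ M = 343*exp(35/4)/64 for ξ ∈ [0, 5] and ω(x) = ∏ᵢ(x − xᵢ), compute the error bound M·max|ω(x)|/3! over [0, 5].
42875*sqrt(3)*exp(35/4)/13824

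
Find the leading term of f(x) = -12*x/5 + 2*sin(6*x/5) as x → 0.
-72*x**3/125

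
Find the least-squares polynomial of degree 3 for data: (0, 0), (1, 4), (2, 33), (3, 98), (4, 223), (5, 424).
-11/42 + (113/252)x + (73/42)x² + (109/36)x³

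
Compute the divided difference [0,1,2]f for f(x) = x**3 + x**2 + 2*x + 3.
4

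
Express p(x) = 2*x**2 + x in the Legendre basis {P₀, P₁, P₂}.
(2/3)P₀ + P₁ + (4/3)P₂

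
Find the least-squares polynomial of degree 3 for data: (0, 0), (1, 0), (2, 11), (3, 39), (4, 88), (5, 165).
-1/63 + (-1409/378)x + (719/252)x² + (97/108)x³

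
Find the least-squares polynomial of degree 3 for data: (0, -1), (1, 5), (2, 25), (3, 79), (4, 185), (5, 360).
-8/9 + (778/189)x + (-407/252)x² + (329/108)x³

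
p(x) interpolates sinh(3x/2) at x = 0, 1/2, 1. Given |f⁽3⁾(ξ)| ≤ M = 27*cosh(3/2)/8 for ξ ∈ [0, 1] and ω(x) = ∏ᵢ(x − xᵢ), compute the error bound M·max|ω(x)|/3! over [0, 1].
sqrt(3)*cosh(3/2)/64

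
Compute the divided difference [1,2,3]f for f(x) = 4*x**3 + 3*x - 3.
24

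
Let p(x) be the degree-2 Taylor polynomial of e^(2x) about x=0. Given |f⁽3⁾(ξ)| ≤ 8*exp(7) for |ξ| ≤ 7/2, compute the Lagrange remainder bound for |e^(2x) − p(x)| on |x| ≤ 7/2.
343*exp(7)/6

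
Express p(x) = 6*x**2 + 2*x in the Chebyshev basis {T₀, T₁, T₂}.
(3)T₀ + (2)T₁ + (3)T₂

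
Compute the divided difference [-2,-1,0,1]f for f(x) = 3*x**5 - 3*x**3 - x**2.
12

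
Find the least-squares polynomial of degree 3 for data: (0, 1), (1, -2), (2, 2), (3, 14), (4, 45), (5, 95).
20/21 + (-467/126)x + (17/84)x² + (31/36)x³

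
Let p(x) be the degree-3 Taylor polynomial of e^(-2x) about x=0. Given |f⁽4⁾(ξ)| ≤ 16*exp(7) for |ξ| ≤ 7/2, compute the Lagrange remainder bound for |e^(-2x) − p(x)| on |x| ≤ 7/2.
2401*exp(7)/24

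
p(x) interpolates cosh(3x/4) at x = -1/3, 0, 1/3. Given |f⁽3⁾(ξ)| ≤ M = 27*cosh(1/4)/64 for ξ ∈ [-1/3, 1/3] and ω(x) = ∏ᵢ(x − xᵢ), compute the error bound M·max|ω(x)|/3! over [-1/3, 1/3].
sqrt(3)*cosh(1/4)/1728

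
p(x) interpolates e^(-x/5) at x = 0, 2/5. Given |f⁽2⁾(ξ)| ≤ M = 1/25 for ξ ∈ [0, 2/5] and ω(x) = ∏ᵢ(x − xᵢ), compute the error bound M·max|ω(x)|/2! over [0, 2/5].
1/1250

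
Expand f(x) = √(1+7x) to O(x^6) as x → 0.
1 + 7*x/2 - 49*x**2/8 + 343*x**3/16 - 12005*x**4/128 + 117649*x**5/256 + O(x**6)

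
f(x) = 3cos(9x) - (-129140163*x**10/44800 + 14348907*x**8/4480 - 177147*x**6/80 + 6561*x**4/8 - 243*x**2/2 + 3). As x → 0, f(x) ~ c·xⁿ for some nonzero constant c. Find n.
12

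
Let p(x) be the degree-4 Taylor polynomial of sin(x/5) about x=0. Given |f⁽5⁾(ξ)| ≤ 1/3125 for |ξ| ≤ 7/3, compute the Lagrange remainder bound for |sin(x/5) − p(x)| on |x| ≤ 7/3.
16807/91125000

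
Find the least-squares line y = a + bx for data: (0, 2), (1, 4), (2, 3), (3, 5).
a = 23/10, b = 4/5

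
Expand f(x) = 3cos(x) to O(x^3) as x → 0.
3 - 3*x**2/2 + O(x**3)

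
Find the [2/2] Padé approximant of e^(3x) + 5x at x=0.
(3*x**2/4 + 53*x/7 + 1)/(-9*x**2/28 - 3*x/7 + 1)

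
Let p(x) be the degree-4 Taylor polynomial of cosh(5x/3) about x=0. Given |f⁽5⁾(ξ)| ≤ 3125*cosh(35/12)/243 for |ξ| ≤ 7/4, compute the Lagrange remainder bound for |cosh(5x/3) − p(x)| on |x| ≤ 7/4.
10504375*cosh(35/12)/5971968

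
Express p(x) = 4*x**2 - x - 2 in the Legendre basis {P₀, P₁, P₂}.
(-2/3)P₀ - P₁ + (8/3)P₂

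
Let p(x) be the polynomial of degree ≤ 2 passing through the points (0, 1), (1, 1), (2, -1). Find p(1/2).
5/4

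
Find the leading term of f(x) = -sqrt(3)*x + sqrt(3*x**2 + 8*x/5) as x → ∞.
4*sqrt(3)/15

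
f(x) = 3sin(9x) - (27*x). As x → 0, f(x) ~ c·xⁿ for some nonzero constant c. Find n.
3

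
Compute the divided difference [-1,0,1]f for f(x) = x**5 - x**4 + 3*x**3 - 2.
-1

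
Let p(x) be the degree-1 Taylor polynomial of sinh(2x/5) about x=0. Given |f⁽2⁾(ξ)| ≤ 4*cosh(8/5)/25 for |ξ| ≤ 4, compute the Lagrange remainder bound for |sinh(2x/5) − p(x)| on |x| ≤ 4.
32*cosh(8/5)/25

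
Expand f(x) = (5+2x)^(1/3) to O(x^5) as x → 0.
5**(1/3) + 2*5**(1/3)*x/15 - 4*5**(1/3)*x**2/225 + 8*5**(1/3)*x**3/2025 - 32*5**(1/3)*x**4/30375 + O(x**5)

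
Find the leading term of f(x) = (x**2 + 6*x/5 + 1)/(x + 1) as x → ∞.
x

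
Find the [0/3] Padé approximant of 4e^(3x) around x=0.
4/(-9*x**3/2 + 9*x**2/2 - 3*x + 1)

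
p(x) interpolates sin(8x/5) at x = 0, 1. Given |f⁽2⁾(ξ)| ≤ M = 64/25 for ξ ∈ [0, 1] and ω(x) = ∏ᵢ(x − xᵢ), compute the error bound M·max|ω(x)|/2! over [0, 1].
8/25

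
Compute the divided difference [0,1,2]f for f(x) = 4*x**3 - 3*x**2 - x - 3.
9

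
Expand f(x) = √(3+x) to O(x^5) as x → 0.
sqrt(3) + sqrt(3)*x/6 - sqrt(3)*x**2/72 + sqrt(3)*x**3/432 - 5*sqrt(3)*x**4/10368 + O(x**5)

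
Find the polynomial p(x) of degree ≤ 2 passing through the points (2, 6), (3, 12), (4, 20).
x**2 + x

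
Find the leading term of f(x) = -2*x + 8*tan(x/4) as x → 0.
x**3/24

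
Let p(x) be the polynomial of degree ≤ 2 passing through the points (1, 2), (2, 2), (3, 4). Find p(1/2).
11/4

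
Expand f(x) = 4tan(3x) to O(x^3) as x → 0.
12*x + O(x**3)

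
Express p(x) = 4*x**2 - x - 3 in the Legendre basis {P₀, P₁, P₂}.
(-5/3)P₀ - P₁ + (8/3)P₂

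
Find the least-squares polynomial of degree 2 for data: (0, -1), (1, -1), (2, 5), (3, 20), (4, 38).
-41/35 + (-207/70)x + (45/14)x²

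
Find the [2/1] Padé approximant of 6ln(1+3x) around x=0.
9*x*(x + 2)/(2*x + 1)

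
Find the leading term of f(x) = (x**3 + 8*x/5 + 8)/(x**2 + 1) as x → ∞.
x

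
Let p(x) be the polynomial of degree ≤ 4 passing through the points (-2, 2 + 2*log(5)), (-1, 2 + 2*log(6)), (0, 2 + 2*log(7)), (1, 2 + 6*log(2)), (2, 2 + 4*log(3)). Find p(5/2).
2 + log(36756909*sqrt(2)*3**(1/32)*5**(35/64)*7**(29/32)/8388608)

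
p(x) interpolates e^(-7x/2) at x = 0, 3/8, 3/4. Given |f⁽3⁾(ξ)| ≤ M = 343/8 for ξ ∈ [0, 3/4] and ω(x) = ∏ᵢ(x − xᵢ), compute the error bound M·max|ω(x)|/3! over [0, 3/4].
343*sqrt(3)/4096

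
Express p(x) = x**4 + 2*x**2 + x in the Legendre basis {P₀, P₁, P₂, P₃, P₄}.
(13/15)P₀ + P₁ + (40/21)P₂ + (8/35)P₄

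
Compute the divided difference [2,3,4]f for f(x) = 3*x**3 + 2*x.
27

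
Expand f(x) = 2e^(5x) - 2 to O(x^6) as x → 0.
10*x + 25*x**2 + 125*x**3/3 + 625*x**4/12 + 625*x**5/12 + O(x**6)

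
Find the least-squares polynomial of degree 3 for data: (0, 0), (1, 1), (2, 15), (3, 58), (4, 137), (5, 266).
17/126 + (-2525/756)x + (445/252)x² + (103/54)x³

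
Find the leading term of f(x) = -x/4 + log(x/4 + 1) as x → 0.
-x**2/32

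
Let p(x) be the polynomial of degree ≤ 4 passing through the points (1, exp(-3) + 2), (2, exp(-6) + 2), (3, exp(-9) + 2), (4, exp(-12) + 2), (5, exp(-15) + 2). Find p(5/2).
(-5*exp(12) - 20*exp(3) + 3 + 90*exp(6) + 60*exp(9) + 256*exp(15))*exp(-15)/128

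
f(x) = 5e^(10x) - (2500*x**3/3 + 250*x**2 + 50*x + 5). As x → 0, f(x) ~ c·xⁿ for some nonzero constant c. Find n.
4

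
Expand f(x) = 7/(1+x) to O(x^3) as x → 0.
7 - 7*x + 7*x**2 + O(x**3)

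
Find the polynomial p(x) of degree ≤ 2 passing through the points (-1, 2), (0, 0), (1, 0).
x**2 - x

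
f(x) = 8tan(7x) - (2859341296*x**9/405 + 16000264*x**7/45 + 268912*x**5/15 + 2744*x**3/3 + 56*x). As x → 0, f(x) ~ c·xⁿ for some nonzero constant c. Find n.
11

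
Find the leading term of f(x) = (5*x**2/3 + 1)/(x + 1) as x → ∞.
5*x/3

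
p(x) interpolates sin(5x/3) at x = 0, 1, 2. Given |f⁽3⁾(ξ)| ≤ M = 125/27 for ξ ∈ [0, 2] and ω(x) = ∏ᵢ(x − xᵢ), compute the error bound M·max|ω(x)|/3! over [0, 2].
125*sqrt(3)/729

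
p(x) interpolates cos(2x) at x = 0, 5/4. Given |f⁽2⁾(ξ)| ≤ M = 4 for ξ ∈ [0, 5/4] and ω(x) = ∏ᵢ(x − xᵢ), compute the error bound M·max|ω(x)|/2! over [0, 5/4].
25/32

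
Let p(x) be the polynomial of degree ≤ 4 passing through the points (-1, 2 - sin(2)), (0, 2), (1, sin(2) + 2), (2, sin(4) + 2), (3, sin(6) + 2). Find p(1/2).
3*sin(6)/128 - 5*sin(4)/32 + 95*sin(2)/128 + 2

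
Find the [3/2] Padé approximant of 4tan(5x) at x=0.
(-100*x**3/3 + 20*x)/(1 - 10*x**2)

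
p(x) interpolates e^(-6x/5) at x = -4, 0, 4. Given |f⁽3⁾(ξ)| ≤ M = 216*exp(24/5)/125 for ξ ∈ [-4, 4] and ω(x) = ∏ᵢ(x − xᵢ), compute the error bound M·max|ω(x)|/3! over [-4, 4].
512*sqrt(3)*exp(24/5)/125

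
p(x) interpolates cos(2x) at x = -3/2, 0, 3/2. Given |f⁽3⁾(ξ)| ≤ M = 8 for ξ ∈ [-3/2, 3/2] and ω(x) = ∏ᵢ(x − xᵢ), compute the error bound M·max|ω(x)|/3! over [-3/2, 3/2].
sqrt(3)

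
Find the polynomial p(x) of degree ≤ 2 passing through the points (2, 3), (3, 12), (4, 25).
2*x**2 - x - 3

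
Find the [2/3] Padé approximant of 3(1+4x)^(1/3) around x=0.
(56*x**2/3 + 16*x + 3)/(-32*x**3/81 + 8*x**2/3 + 4*x + 1)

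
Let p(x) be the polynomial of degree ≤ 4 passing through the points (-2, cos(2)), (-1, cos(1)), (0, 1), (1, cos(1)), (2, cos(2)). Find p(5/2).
-75*cos(1)/16 + 175*cos(2)/64 + 189/64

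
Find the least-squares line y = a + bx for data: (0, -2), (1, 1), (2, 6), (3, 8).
a = -2, b = 7/2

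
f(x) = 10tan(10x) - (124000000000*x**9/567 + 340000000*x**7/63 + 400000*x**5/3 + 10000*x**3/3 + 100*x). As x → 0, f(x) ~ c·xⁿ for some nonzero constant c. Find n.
11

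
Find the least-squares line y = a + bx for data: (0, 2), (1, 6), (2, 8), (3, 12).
a = 11/5, b = 16/5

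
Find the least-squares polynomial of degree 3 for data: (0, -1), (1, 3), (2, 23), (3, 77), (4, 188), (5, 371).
-17/18 + (1817/756)x + (-221/126)x² + (349/108)x³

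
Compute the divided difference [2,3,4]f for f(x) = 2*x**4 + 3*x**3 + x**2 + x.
138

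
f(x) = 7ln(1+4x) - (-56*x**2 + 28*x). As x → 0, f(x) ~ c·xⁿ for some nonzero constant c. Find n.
3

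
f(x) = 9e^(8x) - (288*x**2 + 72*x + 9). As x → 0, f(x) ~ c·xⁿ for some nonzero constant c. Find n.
3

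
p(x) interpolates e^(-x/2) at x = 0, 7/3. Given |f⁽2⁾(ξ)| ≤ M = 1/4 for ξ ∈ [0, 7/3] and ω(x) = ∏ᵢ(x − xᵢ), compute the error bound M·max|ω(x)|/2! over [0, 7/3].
49/288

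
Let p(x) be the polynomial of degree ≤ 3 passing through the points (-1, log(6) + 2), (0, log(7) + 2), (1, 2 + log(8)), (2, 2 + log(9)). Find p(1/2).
2 + log(2*2**(5/8)*3**(13/16)*7**(9/16)/3)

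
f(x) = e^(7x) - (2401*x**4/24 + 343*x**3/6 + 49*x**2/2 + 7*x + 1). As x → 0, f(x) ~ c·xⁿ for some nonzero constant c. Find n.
5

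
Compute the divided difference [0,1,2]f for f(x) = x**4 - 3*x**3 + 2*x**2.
0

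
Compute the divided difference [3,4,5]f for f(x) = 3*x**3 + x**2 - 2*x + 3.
37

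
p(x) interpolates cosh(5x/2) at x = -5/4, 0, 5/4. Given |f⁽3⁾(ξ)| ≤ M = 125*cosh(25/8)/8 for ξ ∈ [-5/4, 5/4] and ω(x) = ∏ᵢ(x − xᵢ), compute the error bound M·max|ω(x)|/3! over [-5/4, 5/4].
15625*sqrt(3)*cosh(25/8)/13824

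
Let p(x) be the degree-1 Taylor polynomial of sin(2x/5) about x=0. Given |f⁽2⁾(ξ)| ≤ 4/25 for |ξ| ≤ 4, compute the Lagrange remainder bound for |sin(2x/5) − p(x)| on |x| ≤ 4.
32/25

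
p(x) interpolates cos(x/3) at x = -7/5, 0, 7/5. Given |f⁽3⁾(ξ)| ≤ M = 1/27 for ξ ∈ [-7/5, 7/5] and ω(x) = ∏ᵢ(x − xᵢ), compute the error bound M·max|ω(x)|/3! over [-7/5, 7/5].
343*sqrt(3)/91125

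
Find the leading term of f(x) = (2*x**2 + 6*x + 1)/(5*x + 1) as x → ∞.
2*x/5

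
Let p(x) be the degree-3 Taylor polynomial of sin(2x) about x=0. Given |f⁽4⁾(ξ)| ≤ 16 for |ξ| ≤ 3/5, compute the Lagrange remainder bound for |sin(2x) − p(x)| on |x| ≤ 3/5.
54/625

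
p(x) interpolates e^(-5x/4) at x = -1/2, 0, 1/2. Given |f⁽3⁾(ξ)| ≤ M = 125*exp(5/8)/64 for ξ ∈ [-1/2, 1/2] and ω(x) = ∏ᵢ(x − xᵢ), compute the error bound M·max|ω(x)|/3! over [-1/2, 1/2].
125*sqrt(3)*exp(5/8)/13824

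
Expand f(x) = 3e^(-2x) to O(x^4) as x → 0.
3 - 6*x + 6*x**2 - 4*x**3 + O(x**4)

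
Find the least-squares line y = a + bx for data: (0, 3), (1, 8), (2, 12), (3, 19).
a = 27/10, b = 26/5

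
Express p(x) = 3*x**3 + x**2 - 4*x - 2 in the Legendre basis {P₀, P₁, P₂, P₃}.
(-5/3)P₀ + (-11/5)P₁ + (2/3)P₂ + (6/5)P₃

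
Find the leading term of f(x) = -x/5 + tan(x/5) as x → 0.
x**3/375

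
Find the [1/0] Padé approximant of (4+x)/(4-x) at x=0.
x/2 + 1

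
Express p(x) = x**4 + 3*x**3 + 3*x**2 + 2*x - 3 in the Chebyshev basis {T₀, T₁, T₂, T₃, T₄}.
(-9/8)T₀ + (17/4)T₁ + (2)T₂ + (3/4)T₃ + (1/8)T₄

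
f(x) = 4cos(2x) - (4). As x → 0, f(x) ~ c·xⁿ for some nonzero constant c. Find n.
2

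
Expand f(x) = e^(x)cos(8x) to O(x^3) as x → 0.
1 + x - 63*x**2/2 + O(x**3)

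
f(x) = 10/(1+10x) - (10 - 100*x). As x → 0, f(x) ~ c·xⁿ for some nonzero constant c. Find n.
2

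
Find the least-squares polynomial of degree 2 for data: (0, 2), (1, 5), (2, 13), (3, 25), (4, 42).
69/35 + (6/7)x + (16/7)x²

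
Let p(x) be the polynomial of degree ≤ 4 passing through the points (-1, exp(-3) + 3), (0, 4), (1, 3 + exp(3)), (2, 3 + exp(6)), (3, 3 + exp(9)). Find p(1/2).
(-5 + (-20*exp(6) + 444 + 90*exp(3) + 3*exp(9))*exp(3))*exp(-3)/128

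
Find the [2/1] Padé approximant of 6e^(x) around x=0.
(x**2 + 4*x + 6)/(1 - x/3)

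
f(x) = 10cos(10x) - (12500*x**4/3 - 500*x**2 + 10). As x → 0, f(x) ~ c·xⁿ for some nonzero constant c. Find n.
6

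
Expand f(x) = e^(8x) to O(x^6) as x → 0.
1 + 8*x + 32*x**2 + 256*x**3/3 + 512*x**4/3 + 4096*x**5/15 + O(x**6)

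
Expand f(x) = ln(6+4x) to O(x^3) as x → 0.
log(6) + 2*x/3 - 2*x**2/9 + O(x**3)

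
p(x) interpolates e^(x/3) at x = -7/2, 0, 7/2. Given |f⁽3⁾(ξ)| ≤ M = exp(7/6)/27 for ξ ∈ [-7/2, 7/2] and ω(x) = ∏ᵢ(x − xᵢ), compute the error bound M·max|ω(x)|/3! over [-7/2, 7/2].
343*sqrt(3)*exp(7/6)/5832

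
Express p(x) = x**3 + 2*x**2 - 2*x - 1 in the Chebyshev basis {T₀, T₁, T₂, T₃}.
(-5/4)T₁ + T₂ + (1/4)T₃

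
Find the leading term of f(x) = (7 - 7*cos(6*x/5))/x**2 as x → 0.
126/25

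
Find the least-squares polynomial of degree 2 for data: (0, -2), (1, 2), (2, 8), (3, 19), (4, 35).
-58/35 + (57/70)x + (29/14)x²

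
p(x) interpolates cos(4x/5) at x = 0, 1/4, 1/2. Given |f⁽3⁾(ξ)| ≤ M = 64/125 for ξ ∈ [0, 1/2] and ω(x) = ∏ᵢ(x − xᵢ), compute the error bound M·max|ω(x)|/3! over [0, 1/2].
sqrt(3)/3375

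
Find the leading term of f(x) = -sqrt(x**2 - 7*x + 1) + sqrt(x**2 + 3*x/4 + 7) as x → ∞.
31/8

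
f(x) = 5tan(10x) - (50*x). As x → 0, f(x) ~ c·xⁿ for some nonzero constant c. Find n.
3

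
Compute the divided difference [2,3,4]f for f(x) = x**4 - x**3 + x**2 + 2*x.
47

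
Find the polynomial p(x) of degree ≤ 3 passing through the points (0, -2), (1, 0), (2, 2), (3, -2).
-x**3 + 3*x**2 - 2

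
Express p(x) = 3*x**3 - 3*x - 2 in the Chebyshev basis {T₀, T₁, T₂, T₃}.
(-2)T₀ + (-3/4)T₁ + (3/4)T₃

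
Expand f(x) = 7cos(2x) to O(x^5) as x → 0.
7 - 14*x**2 + 14*x**4/3 + O(x**5)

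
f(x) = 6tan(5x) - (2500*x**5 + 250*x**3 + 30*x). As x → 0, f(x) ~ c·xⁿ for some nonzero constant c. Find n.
7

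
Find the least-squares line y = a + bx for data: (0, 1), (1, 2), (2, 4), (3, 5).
a = 9/10, b = 7/5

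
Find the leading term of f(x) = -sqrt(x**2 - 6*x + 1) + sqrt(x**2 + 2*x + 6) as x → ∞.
4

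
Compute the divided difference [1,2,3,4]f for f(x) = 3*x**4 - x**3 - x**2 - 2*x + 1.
29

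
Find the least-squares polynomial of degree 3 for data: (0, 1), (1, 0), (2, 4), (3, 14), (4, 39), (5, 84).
17/21 + (7/18)x + (-31/21)x² + (17/18)x³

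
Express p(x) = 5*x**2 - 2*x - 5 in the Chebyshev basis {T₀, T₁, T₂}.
(-5/2)T₀ + (-2)T₁ + (5/2)T₂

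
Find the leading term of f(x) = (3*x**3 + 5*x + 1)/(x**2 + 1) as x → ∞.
3*x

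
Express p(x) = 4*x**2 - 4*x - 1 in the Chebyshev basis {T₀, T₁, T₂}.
T₀ + (-4)T₁ + (2)T₂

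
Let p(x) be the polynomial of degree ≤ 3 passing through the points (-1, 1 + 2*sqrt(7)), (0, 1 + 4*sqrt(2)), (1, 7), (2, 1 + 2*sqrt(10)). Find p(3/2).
-5*sqrt(2)/4 + sqrt(7)/8 + 5*sqrt(10)/8 + 53/8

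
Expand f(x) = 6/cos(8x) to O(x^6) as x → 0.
6 + 192*x**2 + 5120*x**4 + O(x**6)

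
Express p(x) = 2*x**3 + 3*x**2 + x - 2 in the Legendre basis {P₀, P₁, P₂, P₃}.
-P₀ + (11/5)P₁ + (2)P₂ + (4/5)P₃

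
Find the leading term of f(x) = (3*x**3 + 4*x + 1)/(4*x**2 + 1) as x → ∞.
3*x/4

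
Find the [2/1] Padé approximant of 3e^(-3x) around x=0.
(9*x**2/2 - 6*x + 3)/(x + 1)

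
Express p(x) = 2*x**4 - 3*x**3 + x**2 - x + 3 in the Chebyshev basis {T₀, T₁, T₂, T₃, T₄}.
(17/4)T₀ + (-13/4)T₁ + (3/2)T₂ + (-3/4)T₃ + (1/4)T₄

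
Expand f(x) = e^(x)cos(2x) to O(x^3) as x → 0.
1 + x - 3*x**2/2 + O(x**3)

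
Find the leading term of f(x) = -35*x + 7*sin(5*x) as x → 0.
-875*x**3/6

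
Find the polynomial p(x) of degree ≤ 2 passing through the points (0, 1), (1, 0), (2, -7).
-3*x**2 + 2*x + 1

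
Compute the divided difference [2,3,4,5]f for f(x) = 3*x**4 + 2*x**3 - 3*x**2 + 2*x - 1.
44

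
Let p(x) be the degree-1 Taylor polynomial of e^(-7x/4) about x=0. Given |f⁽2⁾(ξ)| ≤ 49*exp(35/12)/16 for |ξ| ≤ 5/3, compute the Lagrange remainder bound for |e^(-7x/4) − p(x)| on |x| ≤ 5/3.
1225*exp(35/12)/288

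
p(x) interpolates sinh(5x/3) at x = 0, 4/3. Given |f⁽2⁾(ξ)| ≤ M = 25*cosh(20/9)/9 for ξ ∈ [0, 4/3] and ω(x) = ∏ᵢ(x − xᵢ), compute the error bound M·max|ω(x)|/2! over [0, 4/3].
50*cosh(20/9)/81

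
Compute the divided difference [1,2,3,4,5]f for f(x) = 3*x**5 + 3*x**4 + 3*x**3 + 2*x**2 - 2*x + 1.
48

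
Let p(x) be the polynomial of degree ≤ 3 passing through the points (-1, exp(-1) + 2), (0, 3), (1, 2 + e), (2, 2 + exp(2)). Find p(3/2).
(1 + e*(27 + 5*exp(2) + 15*e))*exp(-1)/16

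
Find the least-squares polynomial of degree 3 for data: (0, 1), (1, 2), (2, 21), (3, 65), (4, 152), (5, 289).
115/126 + (-1963/756)x + (77/36)x² + (107/54)x³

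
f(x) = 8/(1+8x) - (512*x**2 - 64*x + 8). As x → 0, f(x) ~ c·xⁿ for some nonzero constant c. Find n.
3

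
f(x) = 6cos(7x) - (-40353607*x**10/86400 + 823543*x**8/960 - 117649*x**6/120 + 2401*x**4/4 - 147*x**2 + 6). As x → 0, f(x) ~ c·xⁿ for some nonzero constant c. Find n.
12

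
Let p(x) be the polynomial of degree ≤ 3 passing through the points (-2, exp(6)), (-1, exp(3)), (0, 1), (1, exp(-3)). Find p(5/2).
((-35*exp(6) - 189 + 135*exp(3))*exp(3) + 105)*exp(-3)/16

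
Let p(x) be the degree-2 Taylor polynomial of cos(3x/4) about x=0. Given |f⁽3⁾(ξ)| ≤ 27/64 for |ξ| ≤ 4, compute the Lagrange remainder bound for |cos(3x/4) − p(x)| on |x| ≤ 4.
9/2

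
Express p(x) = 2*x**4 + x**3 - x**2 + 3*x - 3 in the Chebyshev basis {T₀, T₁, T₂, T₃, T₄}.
(-11/4)T₀ + (15/4)T₁ + (1/2)T₂ + (1/4)T₃ + (1/4)T₄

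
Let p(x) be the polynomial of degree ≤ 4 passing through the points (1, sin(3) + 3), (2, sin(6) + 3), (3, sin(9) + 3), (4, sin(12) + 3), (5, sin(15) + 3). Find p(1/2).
35*sin(15)/128 + 315*sin(3)/128 - 45*sin(12)/32 - 105*sin(6)/32 + 189*sin(9)/64 + 3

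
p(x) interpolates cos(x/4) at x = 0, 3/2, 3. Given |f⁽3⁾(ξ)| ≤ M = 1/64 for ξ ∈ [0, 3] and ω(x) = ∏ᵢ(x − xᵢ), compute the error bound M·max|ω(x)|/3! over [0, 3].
sqrt(3)/512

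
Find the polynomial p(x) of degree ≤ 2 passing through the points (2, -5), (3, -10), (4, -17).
-x**2 - 1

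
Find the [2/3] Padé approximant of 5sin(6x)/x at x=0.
(30 - 126*x**2)/(9*x**2/5 + 1)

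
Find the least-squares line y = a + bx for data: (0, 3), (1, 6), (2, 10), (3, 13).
a = 29/10, b = 17/5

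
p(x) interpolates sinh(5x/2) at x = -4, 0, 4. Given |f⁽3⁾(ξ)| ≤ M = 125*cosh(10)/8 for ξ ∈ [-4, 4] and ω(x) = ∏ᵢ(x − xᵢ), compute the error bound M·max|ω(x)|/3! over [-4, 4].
1000*sqrt(3)*cosh(10)/27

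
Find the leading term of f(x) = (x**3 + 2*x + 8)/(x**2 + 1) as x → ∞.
x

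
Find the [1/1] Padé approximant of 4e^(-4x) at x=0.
(4 - 8*x)/(2*x + 1)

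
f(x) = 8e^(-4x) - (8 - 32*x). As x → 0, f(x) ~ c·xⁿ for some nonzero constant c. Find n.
2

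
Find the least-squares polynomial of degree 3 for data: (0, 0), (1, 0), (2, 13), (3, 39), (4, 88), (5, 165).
-5/21 + (-37/18)x + (181/84)x² + (35/36)x³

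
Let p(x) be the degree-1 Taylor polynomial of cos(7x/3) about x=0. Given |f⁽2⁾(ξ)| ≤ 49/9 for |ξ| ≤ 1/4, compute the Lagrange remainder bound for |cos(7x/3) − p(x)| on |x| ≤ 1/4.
49/288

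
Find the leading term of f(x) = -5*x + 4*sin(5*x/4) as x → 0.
-125*x**3/96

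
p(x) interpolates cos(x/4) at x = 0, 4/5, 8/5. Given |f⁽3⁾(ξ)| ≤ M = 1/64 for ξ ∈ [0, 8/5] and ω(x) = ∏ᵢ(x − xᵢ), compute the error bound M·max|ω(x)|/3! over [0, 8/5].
sqrt(3)/3375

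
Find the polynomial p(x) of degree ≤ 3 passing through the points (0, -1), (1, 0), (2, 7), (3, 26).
x**3 - 1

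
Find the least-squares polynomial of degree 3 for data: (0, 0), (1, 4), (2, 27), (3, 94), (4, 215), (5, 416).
11/126 + (-773/756)x + (167/126)x² + (335/108)x³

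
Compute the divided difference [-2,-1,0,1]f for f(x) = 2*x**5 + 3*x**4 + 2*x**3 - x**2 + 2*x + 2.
6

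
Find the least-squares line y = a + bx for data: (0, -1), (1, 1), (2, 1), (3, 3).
a = -4/5, b = 6/5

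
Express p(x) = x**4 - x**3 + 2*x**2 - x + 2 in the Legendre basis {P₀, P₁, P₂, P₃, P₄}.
(43/15)P₀ + (-8/5)P₁ + (40/21)P₂ + (-2/5)P₃ + (8/35)P₄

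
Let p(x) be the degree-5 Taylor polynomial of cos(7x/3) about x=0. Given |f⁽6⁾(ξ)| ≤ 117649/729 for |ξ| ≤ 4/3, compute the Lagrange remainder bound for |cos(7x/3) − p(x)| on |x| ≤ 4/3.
30118144/23914845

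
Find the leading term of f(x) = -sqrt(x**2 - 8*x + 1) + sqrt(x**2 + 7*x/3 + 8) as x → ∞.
31/6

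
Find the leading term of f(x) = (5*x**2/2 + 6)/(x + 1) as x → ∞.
5*x/2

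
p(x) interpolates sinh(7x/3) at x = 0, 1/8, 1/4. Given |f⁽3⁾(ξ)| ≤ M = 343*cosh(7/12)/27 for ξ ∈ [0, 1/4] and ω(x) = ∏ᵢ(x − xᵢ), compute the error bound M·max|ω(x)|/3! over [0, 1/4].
343*sqrt(3)*cosh(7/12)/373248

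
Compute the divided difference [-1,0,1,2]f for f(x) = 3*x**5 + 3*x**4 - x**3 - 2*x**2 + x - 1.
20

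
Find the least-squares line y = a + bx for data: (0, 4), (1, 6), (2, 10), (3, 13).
a = 18/5, b = 31/10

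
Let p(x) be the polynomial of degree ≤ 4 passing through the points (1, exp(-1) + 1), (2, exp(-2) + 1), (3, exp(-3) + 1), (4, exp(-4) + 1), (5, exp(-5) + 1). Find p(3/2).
(-70*exp(2) - 5 + 28*e + 35*exp(4) + 140*exp(3) + 128*exp(5))*exp(-5)/128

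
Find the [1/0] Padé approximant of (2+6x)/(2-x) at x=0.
7*x/2 + 1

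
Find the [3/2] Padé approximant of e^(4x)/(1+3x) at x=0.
(346*x**3/105 + 21*x**2/5 + 87*x/28 + 1)/(-407*x**2/140 + 59*x/28 + 1)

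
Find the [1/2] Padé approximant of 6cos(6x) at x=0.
6/(18*x**2 + 1)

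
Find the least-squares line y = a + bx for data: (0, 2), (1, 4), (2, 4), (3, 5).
a = 12/5, b = 9/10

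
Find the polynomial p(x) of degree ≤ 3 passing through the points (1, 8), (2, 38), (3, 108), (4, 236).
3*x**3 + 2*x**2 + 3*x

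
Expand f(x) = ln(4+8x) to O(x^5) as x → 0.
log(4) + 2*x - 2*x**2 + 8*x**3/3 - 4*x**4 + O(x**5)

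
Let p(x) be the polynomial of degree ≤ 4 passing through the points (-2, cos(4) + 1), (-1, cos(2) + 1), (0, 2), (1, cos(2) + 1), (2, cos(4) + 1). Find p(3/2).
21*cos(2)/16 + 15*cos(4)/64 + 29/64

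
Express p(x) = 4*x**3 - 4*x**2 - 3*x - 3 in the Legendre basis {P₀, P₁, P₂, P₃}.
(-13/3)P₀ + (-3/5)P₁ + (-8/3)P₂ + (8/5)P₃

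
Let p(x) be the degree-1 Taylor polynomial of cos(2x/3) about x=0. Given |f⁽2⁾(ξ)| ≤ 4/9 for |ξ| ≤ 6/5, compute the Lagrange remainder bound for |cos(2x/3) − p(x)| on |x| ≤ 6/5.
8/25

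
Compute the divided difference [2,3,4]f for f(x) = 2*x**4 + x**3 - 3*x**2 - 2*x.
116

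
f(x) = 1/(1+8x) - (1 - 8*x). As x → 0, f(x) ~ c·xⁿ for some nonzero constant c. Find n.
2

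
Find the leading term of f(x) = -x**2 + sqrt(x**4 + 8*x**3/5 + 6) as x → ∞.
4*x/5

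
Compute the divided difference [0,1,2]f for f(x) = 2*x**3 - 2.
6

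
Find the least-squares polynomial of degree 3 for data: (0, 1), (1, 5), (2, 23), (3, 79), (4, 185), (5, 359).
9/7 + (-1/3)x + (3/14)x² + (17/6)x³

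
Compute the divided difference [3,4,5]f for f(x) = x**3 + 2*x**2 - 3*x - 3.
14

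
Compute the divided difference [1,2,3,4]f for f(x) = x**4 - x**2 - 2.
10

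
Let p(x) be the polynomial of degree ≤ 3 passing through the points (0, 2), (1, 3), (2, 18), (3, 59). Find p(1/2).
3/2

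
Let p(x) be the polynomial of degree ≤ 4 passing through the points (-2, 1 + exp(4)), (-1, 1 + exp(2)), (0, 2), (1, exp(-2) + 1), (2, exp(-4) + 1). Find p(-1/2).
(-20*exp(2) + 3 + (-5*exp(4) + 218 + 60*exp(2))*exp(4))*exp(-4)/128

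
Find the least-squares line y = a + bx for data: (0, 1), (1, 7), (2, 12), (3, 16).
a = 3/2, b = 5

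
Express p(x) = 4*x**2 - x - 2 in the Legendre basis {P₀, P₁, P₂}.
(-2/3)P₀ - P₁ + (8/3)P₂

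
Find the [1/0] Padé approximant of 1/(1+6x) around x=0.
1 - 6*x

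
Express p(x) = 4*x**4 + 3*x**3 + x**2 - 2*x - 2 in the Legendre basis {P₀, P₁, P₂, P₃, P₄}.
(-13/15)P₀ + (-1/5)P₁ + (62/21)P₂ + (6/5)P₃ + (32/35)P₄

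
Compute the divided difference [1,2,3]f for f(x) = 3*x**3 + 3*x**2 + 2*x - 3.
21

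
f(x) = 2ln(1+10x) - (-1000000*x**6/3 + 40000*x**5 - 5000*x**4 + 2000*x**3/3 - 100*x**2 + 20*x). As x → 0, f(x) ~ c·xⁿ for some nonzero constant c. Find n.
7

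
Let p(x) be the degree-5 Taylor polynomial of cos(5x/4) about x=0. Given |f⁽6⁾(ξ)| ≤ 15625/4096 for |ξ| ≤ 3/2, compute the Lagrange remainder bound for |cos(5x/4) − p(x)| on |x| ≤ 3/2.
253125/4194304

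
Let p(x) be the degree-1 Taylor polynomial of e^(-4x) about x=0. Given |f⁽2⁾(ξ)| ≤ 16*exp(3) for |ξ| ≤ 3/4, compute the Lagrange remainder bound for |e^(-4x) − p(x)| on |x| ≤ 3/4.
9*exp(3)/2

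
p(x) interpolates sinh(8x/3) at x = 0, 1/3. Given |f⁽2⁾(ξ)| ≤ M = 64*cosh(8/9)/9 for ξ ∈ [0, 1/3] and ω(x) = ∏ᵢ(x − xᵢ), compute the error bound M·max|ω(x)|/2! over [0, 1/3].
8*cosh(8/9)/81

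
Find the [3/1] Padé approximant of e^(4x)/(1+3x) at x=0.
(896*x**3/39 + 136*x**2/13 + 84*x/13 + 1)/(71*x/13 + 1)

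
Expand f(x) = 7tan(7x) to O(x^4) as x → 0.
49*x + 2401*x**3/3 + O(x**4)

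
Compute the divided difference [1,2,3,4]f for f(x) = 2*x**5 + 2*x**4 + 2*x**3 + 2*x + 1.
152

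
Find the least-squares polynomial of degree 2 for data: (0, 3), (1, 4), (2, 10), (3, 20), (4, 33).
14/5 + (-2/5)x + (2)x²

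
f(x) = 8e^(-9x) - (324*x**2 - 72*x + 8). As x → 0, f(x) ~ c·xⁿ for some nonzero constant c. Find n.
3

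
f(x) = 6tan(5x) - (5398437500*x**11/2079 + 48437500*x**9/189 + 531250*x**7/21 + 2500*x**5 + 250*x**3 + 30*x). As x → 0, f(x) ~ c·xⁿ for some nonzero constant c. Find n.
13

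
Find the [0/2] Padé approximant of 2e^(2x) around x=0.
2/(2*x**2 - 2*x + 1)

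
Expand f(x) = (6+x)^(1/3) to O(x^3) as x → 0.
6**(1/3) + 6**(1/3)*x/18 - 6**(1/3)*x**2/324 + O(x**3)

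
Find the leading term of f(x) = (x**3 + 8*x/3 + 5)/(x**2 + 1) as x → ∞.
x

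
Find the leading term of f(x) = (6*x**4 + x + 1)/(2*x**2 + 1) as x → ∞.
3*x**2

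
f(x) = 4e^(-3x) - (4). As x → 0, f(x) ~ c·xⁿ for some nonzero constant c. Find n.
1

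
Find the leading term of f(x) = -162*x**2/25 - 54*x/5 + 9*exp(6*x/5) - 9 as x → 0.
324*x**3/125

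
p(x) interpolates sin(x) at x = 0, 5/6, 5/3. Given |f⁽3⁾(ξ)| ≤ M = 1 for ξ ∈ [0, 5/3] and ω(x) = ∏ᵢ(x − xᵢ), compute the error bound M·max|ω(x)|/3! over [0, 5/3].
125*sqrt(3)/5832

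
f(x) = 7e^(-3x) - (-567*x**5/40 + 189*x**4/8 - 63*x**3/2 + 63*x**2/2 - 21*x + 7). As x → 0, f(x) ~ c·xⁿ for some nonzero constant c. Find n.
6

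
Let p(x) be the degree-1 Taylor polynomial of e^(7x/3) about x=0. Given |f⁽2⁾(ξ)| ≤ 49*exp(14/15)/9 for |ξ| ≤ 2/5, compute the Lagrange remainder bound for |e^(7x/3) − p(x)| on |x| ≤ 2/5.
98*exp(14/15)/225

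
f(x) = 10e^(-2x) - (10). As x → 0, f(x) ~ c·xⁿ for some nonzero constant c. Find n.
1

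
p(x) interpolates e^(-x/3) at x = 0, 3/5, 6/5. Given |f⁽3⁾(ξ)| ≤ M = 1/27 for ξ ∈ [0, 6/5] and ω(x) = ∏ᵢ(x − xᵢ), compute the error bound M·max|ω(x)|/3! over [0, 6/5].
sqrt(3)/3375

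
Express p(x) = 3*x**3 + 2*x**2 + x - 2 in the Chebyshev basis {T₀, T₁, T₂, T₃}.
-T₀ + (13/4)T₁ + T₂ + (3/4)T₃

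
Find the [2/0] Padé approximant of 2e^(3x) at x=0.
9*x**2 + 6*x + 2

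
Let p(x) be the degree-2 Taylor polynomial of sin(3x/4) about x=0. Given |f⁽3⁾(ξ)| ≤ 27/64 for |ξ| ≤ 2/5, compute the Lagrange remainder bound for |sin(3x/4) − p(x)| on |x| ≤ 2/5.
9/2000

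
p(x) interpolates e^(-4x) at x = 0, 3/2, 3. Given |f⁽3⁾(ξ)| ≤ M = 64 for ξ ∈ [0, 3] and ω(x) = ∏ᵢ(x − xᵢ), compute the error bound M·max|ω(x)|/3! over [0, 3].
8*sqrt(3)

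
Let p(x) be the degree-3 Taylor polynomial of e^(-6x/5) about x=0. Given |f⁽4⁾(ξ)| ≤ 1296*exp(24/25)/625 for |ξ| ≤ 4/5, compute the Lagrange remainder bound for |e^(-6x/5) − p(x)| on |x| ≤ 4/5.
13824*exp(24/25)/390625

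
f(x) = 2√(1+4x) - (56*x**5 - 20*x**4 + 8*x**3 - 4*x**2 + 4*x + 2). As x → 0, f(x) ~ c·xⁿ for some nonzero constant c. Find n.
6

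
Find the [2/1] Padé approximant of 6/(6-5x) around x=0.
1/(1 - 5*x/6)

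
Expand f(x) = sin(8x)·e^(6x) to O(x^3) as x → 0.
8*x + 48*x**2 + O(x**3)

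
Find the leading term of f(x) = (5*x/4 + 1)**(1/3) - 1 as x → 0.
5*x/12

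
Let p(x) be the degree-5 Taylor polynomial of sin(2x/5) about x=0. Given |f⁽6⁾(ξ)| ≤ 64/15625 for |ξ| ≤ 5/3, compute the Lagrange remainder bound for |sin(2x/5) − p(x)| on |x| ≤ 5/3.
4/32805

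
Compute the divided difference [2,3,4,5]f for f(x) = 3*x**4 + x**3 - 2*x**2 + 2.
43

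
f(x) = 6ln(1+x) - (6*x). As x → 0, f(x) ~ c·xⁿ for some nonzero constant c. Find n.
2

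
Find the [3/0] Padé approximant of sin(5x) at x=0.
-125*x**3/6 + 5*x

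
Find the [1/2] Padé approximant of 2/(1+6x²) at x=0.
2/(6*x**2 + 1)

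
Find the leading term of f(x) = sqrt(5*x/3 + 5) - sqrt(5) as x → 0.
sqrt(5)*x/6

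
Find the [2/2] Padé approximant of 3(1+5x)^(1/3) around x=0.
(175*x**2/9 + 35*x/2 + 3)/(125*x**2/54 + 25*x/6 + 1)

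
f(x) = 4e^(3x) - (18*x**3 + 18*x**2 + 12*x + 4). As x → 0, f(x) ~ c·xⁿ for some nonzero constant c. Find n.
4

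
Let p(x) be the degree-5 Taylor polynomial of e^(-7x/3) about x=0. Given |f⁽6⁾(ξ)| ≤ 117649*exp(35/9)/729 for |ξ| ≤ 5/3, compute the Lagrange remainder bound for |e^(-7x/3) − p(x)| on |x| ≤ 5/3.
367653125*exp(35/9)/76527504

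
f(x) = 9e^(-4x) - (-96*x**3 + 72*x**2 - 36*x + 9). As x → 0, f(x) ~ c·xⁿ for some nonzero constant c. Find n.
4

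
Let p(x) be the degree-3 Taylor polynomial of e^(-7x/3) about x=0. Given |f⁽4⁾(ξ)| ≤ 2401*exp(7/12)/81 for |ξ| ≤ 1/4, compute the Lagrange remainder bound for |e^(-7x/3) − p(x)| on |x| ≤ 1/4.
2401*exp(7/12)/497664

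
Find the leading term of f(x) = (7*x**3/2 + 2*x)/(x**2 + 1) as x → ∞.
7*x/2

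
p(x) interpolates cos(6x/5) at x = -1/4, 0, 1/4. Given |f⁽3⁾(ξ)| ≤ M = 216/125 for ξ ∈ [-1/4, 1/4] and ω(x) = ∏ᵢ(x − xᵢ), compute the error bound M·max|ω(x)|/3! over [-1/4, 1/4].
sqrt(3)/1000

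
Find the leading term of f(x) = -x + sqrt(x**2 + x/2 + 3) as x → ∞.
1/4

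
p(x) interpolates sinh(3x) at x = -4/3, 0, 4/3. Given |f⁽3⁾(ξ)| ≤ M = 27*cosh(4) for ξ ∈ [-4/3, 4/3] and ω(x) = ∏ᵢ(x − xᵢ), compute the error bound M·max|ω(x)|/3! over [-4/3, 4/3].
64*sqrt(3)*cosh(4)/27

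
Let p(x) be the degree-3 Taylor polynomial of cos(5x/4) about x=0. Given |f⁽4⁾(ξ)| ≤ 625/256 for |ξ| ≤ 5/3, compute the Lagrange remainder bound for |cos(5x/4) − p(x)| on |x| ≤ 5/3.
390625/497664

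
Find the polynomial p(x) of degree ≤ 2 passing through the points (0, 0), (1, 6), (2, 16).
2*x**2 + 4*x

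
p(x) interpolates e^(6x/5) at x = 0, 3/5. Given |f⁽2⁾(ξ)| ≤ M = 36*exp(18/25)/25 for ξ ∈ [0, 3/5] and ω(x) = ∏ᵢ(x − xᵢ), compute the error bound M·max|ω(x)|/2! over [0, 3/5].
81*exp(18/25)/1250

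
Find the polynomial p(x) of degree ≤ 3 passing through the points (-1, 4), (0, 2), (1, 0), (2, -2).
2 - 2*x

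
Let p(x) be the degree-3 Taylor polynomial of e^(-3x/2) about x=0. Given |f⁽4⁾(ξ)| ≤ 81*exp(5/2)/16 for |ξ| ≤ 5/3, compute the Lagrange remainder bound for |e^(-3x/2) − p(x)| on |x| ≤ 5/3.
625*exp(5/2)/384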